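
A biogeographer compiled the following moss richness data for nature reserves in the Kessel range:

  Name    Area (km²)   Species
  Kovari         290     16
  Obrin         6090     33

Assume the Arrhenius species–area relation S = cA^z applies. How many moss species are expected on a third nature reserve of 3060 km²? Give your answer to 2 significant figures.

28

z = ln(33/16) / ln(6090/290) = 0.7239 / 3.0445 = 0.2378
c = 16 / 290^0.2378 = 16 / 3.85 = 4.155
S₃ = 4.155 × 3060^0.2378 = 4.155 × 6.743 ≈ 28.02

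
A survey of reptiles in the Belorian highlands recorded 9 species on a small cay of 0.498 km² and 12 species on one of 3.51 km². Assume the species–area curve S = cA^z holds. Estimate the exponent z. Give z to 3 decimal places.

0.147

Taking logs: ln S = ln c + z ln A, so z = (ln S₂ − ln S₁)/(ln A₂ − ln A₁).
z = ln(12/9) / ln(3.51/0.498) = ln(1.333) / ln(7.048) = 0.2877 / 1.9528 = 0.1473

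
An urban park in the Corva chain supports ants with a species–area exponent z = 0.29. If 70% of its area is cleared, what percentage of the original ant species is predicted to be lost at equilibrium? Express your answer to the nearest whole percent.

S_new/S_old = (A_new/A_old)^z = 0.3^0.29
= exp(0.29 × ln 0.3) = exp(0.29 × -1.2040) = exp(-0.3492) ≈ 0.7053
Fraction lost = 1 − 0.7053 = 0.2947

29%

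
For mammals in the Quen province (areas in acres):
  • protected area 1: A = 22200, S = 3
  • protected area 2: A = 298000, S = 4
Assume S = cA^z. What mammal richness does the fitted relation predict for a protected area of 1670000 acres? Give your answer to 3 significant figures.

z = ln(4/3) / ln(298000/22200) = 0.2877 / 2.5970 = 0.1108
c = 3 / 22200^0.1108 = 3 / 3.03 = 0.99
S₃ = 0.99 × 1670000^0.1108 = 0.99 × 4.89 ≈ 4.841

4.84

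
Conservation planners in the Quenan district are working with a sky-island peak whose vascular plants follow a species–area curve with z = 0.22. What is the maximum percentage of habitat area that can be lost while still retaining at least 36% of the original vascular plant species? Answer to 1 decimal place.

Need (A_new/A_old)^0.22 = 0.36, so A_new/A_old = 0.36^(1/0.22) = 0.36^4.545
ln(A_new/A_old) = ln 0.36 / 0.22 = -1.0217 / 0.22 = -4.6439
A_new/A_old = e^-4.6439 ≈ 0.00962
Fraction that can be lost = 1 − 0.00962 = 0.9904

99.0%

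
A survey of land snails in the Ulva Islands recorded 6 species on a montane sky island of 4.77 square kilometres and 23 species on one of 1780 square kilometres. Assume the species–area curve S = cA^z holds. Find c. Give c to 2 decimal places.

4.21

z = ln(S₂/S₁) / ln(A₂/A₁) = ln(23/6) / ln(1780/4.77) = 1.3437 / 5.9220 = 0.2269
c = S₁ / A₁^z = 6 / 4.77^0.2269 = 6 / 1.425 = 4.209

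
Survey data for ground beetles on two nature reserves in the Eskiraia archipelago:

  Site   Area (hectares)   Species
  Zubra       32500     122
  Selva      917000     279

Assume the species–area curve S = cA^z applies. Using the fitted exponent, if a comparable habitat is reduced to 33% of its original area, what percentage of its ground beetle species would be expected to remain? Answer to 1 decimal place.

76.0%

z = ln(279/122) / ln(917000/32500) = 0.8272 / 3.3399 = 0.2477
S_new/S_old = (A_new/A_old)^z = 0.33^0.2477 = exp(0.2477 × -1.1087) = 0.7599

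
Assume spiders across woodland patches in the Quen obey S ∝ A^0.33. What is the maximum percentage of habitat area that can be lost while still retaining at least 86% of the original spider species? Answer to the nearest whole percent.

Need (A_new/A_old)^0.33 = 0.86, so A_new/A_old = 0.86^(1/0.33) = 0.86^3.03
ln(A_new/A_old) = ln 0.86 / 0.33 = -0.1508 / 0.33 = -0.4570
A_new/A_old = e^-0.4570 ≈ 0.6332
Fraction that can be lost = 1 − 0.6332 = 0.3668

37%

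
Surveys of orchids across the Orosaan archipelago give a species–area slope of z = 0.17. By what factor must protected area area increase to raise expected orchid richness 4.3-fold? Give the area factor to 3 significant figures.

(A₂/A₁)^0.17 = 4.3, so A₂/A₁ = 4.3^(1/0.17) = 4.3^5.882
ln(A₂/A₁) = ln 4.3 / 0.17 = 1.4586 / 0.17 = 8.5801
A₂/A₁ = e^8.5801 ≈ 5325

5320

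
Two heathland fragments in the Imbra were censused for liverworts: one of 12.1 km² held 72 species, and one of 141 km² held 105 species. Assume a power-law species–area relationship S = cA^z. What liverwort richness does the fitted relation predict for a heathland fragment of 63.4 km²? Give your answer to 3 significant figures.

z = ln(105/72) / ln(141/12.1) = 0.3773 / 2.4556 = 0.1536
c = 72 / 12.1^0.1536 = 72 / 1.467 = 49.09
S₃ = 49.09 × 63.4^0.1536 = 49.09 × 1.892 ≈ 92.87

92.9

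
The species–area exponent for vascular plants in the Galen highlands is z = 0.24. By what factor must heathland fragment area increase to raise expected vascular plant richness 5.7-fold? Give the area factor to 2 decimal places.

1410.84

(A₂/A₁)^0.24 = 5.7, so A₂/A₁ = 5.7^(1/0.24) = 5.7^4.167
ln(A₂/A₁) = ln 5.7 / 0.24 = 1.7405 / 0.24 = 7.2519
A₂/A₁ = e^7.2519 ≈ 1411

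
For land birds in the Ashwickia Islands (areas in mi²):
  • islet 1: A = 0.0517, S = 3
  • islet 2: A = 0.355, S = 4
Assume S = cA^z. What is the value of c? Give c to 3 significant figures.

4.67

z = ln(S₂/S₁) / ln(A₂/A₁) = ln(4/3) / ln(0.355/0.0517) = 0.2877 / 1.9267 = 0.1493
c = S₁ / A₁^z = 3 / 0.0517^0.1493 = 3 / 0.6425 = 4.669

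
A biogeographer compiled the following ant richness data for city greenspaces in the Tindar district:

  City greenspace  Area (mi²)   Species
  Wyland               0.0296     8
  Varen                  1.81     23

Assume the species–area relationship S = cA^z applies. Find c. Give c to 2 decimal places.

19.75

z = ln(S₂/S₁) / ln(A₂/A₁) = ln(23/8) / ln(1.81/0.0296) = 1.0561 / 4.1133 = 0.2567
c = S₁ / A₁^z = 8 / 0.0296^0.2567 = 8 / 0.4051 = 19.75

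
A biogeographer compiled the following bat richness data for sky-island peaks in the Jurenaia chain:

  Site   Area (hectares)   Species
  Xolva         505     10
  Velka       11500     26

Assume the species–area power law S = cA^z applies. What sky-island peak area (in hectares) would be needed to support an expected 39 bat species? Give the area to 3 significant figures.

z = ln(26/10) / ln(11500/505) = 0.9555 / 3.1255 = 0.3057
c = 10 / 505^0.3057 = 10 / 6.705 = 1.491
A = (39/1.491)^(1/0.3057) ⇒ ln A = ln(26.15)/0.3057 = 10.6764
A = e^10.6764 ≈ 43322 hectares

43300 hectares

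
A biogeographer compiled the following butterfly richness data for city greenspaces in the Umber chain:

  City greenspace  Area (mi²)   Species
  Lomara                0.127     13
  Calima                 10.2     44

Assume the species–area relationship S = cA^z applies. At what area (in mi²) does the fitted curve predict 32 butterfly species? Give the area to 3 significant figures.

3.24 mi²

z = ln(44/13) / ln(10.2/0.127) = 1.2192 / 4.3860 = 0.2780
c = 13 / 0.127^0.2780 = 13 / 0.5635 = 23.07
A = (32/23.07)^(1/0.2780) ⇒ ln A = ln(1.387)/0.2780 = 1.1768
A = e^1.1768 ≈ 3.244 mi²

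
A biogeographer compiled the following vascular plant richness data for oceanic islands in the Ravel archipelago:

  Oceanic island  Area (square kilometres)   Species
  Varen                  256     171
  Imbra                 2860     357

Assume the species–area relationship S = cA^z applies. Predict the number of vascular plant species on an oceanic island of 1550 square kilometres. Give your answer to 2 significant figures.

300

z = ln(357/171) / ln(2860/256) = 0.7361 / 2.4134 = 0.3050
c = 171 / 256^0.3050 = 171 / 5.426 = 31.51
S₃ = 31.51 × 1550^0.3050 = 31.51 × 9.398 ≈ 296.2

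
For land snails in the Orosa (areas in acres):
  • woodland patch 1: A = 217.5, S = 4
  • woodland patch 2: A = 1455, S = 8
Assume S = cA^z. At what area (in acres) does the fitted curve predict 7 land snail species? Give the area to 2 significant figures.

z = ln(8/4) / ln(1455/217.5) = 0.6931 / 1.9006 = 0.3647
c = 4 / 217.5^0.3647 = 4 / 7.12 = 0.5618
A = (7/0.5618)^(1/0.3647) ⇒ ln A = ln(12.46)/0.3647 = 6.9166
A = e^6.9166 ≈ 1009 acres

1000 acres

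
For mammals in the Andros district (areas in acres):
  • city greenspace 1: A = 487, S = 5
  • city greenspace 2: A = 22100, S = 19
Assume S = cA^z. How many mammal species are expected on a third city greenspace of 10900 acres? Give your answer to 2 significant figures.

15

z = ln(19/5) / ln(22100/487) = 1.3350 / 3.8151 = 0.3499
c = 5 / 487^0.3499 = 5 / 8.719 = 0.5735
S₃ = 0.5735 × 10900^0.3499 = 0.5735 × 25.87 ≈ 14.84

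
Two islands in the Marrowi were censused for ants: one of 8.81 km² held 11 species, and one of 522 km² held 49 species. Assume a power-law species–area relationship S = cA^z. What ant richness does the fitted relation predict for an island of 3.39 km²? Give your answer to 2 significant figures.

7.8

z = ln(49/11) / ln(522/8.81) = 1.4939 / 4.0818 = 0.3660
c = 11 / 8.81^0.3660 = 11 / 2.217 = 4.961
S₃ = 4.961 × 3.39^0.3660 = 4.961 × 1.563 ≈ 7.755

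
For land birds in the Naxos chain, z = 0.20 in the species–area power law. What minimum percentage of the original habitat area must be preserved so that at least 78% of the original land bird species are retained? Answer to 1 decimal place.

Need (A_new/A_old)^0.2 = 0.78, so A_new/A_old = 0.78^(1/0.2) = 0.78^5
ln(A_new/A_old) = ln 0.78 / 0.2 = -0.2485 / 0.2 = -1.2423
A_new/A_old = e^-1.2423 ≈ 0.2887

28.9%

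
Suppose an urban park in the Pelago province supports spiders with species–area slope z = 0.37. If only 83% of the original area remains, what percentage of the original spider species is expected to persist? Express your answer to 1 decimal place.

93.3%

S_new/S_old = (A_new/A_old)^z = 0.83^0.37
= exp(0.37 × ln 0.83) = exp(0.37 × -0.1863) = exp(-0.0689) ≈ 0.9334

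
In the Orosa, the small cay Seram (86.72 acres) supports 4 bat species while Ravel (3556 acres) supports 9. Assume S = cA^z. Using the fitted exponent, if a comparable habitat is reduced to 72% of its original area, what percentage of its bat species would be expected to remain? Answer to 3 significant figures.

z = ln(9/4) / ln(3556/86.72) = 0.8109 / 3.7137 = 0.2184
S_new/S_old = (A_new/A_old)^z = 0.72^0.2184 = exp(0.2184 × -0.3285) = 0.9308

93.1%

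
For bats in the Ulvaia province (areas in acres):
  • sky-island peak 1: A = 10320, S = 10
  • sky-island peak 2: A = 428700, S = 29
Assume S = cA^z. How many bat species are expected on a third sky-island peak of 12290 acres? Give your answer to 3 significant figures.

z = ln(29/10) / ln(428700/10320) = 1.0647 / 3.7267 = 0.2857
c = 10 / 10320^0.2857 = 10 / 14.02 = 0.7133
S₃ = 0.7133 × 12290^0.2857 = 0.7133 × 14.74 ≈ 10.51

10.5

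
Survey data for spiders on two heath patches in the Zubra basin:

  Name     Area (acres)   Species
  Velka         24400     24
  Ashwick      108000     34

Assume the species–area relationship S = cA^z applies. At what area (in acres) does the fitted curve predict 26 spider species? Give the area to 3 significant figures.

z = ln(34/24) / ln(108000/24400) = 0.3483 / 1.4875 = 0.2341
c = 24 / 24400^0.2341 = 24 / 10.65 = 2.254
A = (26/2.254)^(1/0.2341) ⇒ ln A = ln(11.54)/0.2341 = 10.4442
A = e^10.4442 ≈ 34344 acres

34300 acres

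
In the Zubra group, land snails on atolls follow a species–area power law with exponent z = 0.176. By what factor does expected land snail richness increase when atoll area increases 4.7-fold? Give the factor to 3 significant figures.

1.31

S₂/S₁ = (A₂/A₁)^z = 4.7^0.176
ln(S₂/S₁) = 0.176 × ln 4.7 = 0.176 × 1.5476 = 0.2724
S₂/S₁ = e^0.2724 ≈ 1.313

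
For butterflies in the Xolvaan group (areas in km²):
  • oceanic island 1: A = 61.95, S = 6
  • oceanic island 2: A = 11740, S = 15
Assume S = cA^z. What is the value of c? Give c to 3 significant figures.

z = ln(S₂/S₁) / ln(A₂/A₁) = ln(15/6) / ln(11740/61.95) = 0.9163 / 5.2444 = 0.1747
c = S₁ / A₁^z = 6 / 61.95^0.1747 = 6 / 2.056 = 2.918

2.92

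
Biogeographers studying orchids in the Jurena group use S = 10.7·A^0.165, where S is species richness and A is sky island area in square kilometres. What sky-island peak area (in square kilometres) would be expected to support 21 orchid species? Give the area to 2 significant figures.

21 = 10.7 × A^0.165  ⇒  A^0.165 = 21/10.7 = 1.963
ln A = ln(1.963) / 0.165 = 0.6743 / 0.165 = 4.0865
A = e^4.0865 ≈ 59.53 square kilometres

60 square kilometres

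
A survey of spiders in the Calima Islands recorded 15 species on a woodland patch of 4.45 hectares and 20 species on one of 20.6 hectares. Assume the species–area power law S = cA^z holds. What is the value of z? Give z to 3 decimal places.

Taking logs: ln S = ln c + z ln A, so z = (ln S₂ − ln S₁)/(ln A₂ − ln A₁).
z = ln(20/15) / ln(20.6/4.45) = ln(1.333) / ln(4.629) = 0.2877 / 1.5324 = 0.1877

0.188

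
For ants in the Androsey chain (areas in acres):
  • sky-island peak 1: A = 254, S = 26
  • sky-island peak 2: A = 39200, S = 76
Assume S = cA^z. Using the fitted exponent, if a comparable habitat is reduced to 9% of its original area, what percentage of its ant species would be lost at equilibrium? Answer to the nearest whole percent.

40%

z = ln(76/26) / ln(39200/254) = 1.0726 / 5.0391 = 0.2129
S_new/S_old = (A_new/A_old)^z = 0.09^0.2129 = exp(0.2129 × -2.4079) = 0.599
Fraction lost = 1 − 0.599 = 0.401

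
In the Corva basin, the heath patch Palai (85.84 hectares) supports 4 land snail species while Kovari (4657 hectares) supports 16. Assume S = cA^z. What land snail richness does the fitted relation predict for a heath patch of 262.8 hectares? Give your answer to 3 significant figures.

z = ln(16/4) / ln(4657/85.84) = 1.3863 / 3.9936 = 0.3471
c = 4 / 85.84^0.3471 = 4 / 4.691 = 0.8528
S₃ = 0.8528 × 262.8^0.3471 = 0.8528 × 6.917 ≈ 5.898

5.90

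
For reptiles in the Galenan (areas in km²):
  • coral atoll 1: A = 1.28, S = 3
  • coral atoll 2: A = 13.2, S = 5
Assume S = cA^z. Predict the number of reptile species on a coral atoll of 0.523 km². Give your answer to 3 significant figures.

2.47

z = ln(5/3) / ln(13.2/1.28) = 0.5108 / 2.3334 = 0.2189
c = 3 / 1.28^0.2189 = 3 / 1.056 = 2.842
S₃ = 2.842 × 0.523^0.2189 = 2.842 × 0.8677 ≈ 2.466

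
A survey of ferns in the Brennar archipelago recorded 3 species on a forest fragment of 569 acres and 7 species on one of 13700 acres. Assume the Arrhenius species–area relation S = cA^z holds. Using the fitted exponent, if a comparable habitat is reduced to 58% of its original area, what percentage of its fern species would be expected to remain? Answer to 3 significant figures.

86.5%

z = ln(7/3) / ln(13700/569) = 0.8473 / 3.1813 = 0.2663
S_new/S_old = (A_new/A_old)^z = 0.58^0.2663 = exp(0.2663 × -0.5447) = 0.865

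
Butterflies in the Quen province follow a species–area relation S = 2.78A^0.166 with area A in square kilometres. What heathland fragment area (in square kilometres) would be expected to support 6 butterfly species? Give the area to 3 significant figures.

6 = 2.78 × A^0.166  ⇒  A^0.166 = 6/2.78 = 2.158
ln A = ln(2.158) / 0.166 = 0.7693 / 0.166 = 4.6344
A = e^4.6344 ≈ 103 square kilometres

103 square kilometres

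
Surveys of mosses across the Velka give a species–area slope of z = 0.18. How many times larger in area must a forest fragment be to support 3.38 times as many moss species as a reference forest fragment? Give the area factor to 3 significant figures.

(A₂/A₁)^0.18 = 3.38, so A₂/A₁ = 3.38^(1/0.18) = 3.38^5.556
ln(A₂/A₁) = ln 3.38 / 0.18 = 1.2179 / 0.18 = 6.7660
A₂/A₁ = e^6.7660 ≈ 867.8

868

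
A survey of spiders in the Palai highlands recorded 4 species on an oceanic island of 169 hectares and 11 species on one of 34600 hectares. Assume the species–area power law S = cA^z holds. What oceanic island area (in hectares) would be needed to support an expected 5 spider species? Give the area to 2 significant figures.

z = ln(11/4) / ln(34600/169) = 1.0116 / 5.3217 = 0.1901
c = 4 / 169^0.1901 = 4 / 2.652 = 1.509
A = (5/1.509)^(1/0.1901) ⇒ ln A = ln(3.314)/0.1901 = 6.3038
A = e^6.3038 ≈ 546.6 hectares

550 hectares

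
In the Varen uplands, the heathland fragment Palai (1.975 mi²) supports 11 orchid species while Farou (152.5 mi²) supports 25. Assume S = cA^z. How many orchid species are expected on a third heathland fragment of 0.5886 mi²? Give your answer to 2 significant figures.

8.8

z = ln(25/11) / ln(152.5/1.975) = 0.8210 / 4.3466 = 0.1889
c = 11 / 1.975^0.1889 = 11 / 1.137 = 9.673
S₃ = 9.673 × 0.5886^0.1889 = 9.673 × 0.9047 ≈ 8.752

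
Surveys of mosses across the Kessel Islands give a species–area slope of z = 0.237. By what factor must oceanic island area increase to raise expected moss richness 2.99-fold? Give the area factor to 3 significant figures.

(A₂/A₁)^0.237 = 2.99, so A₂/A₁ = 2.99^(1/0.237) = 2.99^4.219
ln(A₂/A₁) = ln 2.99 / 0.237 = 1.0953 / 0.237 = 4.6214
A₂/A₁ = e^4.6214 ≈ 101.6

102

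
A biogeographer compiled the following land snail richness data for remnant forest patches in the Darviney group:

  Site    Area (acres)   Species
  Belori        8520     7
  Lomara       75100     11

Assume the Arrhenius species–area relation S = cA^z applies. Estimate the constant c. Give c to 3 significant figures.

z = ln(S₂/S₁) / ln(A₂/A₁) = ln(11/7) / ln(75100/8520) = 0.4520 / 2.1764 = 0.2077
c = S₁ / A₁^z = 7 / 8520^0.2077 = 7 / 6.55 = 1.069

1.07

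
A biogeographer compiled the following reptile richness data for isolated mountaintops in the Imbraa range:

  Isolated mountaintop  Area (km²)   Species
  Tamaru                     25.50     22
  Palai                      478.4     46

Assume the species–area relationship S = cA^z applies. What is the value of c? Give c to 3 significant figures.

9.74

z = ln(S₂/S₁) / ln(A₂/A₁) = ln(46/22) / ln(478.4/25.5) = 0.7376 / 2.9318 = 0.2516
c = S₁ / A₁^z = 22 / 25.5^0.2516 = 22 / 2.259 = 9.74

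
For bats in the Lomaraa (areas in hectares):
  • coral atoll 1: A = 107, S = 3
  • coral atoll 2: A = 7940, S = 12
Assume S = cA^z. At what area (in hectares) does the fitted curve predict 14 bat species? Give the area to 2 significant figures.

z = ln(12/3) / ln(7940/107) = 1.3863 / 4.3068 = 0.3219
c = 3 / 107^0.3219 = 3 / 4.5 = 0.6667
A = (14/0.6667)^(1/0.3219) ⇒ ln A = ln(21)/0.3219 = 9.4586
A = e^9.4586 ≈ 12818 hectares

13000 hectares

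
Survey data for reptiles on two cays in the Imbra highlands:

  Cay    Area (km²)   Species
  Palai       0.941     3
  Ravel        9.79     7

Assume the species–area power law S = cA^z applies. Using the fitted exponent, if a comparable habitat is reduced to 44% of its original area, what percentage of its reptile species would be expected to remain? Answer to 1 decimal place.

74.3%

z = ln(7/3) / ln(9.79/0.941) = 0.8473 / 2.3422 = 0.3618
S_new/S_old = (A_new/A_old)^z = 0.44^0.3618 = exp(0.3618 × -0.8210) = 0.743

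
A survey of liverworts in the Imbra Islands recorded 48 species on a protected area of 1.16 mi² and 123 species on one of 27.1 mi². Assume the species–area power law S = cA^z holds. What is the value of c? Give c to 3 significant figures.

z = ln(S₂/S₁) / ln(A₂/A₁) = ln(123/48) / ln(27.1/1.16) = 0.9410 / 3.1511 = 0.2986
c = S₁ / A₁^z = 48 / 1.16^0.2986 = 48 / 1.045 = 45.92

45.9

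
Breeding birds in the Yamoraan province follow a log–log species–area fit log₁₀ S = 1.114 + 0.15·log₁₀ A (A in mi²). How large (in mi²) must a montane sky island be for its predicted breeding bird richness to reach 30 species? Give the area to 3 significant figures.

264 mi²

30 = 13 × A^0.15  ⇒  A^0.15 = 30/13 = 2.307
ln A = ln(2.307) / 0.15 = 0.8361 / 0.15 = 5.5741
A = e^5.5741 ≈ 263.5 mi²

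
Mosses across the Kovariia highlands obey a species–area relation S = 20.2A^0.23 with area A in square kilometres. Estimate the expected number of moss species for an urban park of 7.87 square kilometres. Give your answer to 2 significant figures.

S = 20.2 × 7.87^0.23
ln S = ln 20.2 + 0.23 × ln 7.87 = 3.0057 + 0.23 × 2.0631 = 3.4802
S = e^3.4802 ≈ 32.47

32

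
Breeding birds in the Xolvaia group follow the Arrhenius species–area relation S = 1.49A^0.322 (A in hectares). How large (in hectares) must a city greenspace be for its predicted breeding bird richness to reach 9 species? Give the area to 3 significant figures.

266 hectares

9 = 1.49 × A^0.322  ⇒  A^0.322 = 9/1.49 = 6.04
ln A = ln(6.04) / 0.322 = 1.7984 / 0.322 = 5.5852
A = e^5.5852 ≈ 266.5 hectares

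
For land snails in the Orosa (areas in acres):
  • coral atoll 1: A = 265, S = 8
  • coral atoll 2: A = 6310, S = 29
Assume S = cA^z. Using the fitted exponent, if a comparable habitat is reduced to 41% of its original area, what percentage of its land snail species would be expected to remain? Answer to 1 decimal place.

69.6%

z = ln(29/8) / ln(6310/265) = 1.2879 / 3.1702 = 0.4062
S_new/S_old = (A_new/A_old)^z = 0.41^0.4062 = exp(0.4062 × -0.8916) = 0.6961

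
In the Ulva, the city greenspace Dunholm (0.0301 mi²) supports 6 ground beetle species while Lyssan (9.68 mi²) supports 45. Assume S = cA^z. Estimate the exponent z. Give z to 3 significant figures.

Taking logs: ln S = ln c + z ln A, so z = (ln S₂ − ln S₁)/(ln A₂ − ln A₁).
z = ln(45/6) / ln(9.68/0.0301) = ln(7.5) / ln(321.6) = 2.0149 / 5.7733 = 0.3490

0.349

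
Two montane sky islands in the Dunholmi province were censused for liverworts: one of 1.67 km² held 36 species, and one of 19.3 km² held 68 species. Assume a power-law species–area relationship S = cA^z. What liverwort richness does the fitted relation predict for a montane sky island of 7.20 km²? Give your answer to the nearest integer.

z = ln(68/36) / ln(19.3/1.67) = 0.6360 / 2.4473 = 0.2599
c = 36 / 1.67^0.2599 = 36 / 1.143 = 31.51
S₃ = 31.51 × 7.2^0.2599 = 31.51 × 1.67 ≈ 52.63

53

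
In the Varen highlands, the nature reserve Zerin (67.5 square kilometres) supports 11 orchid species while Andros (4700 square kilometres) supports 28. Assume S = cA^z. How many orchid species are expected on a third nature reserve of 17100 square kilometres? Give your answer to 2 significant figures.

37

z = ln(28/11) / ln(4700/67.5) = 0.9343 / 4.2432 = 0.2202
c = 11 / 67.5^0.2202 = 11 / 2.528 = 4.351
S₃ = 4.351 × 17100^0.2202 = 4.351 × 8.552 ≈ 37.21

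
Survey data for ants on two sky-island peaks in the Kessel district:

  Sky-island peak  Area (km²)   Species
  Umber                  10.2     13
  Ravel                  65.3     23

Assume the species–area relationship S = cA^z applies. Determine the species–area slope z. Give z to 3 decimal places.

0.307

Taking logs: ln S = ln c + z ln A, so z = (ln S₂ − ln S₁)/(ln A₂ − ln A₁).
z = ln(23/13) / ln(65.3/10.2) = ln(1.769) / ln(6.402) = 0.5705 / 1.8566 = 0.3073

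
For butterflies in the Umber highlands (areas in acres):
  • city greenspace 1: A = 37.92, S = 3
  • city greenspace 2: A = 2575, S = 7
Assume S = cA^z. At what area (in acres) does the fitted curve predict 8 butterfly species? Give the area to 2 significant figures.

5000 acres

z = ln(7/3) / ln(2575/37.92) = 0.8473 / 4.2181 = 0.2009
c = 3 / 37.92^0.2009 = 3 / 2.076 = 1.445
A = (8/1.445)^(1/0.2009) ⇒ ln A = ln(5.535)/0.2009 = 8.5184
A = e^8.5184 ≈ 5006 acres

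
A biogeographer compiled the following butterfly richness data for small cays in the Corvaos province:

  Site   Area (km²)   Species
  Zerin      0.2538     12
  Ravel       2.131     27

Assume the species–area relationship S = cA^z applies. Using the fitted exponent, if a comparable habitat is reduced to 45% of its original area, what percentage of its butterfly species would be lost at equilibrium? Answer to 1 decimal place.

z = ln(27/12) / ln(2.131/0.2538) = 0.8109 / 2.1278 = 0.3811
S_new/S_old = (A_new/A_old)^z = 0.45^0.3811 = exp(0.3811 × -0.7985) = 0.7376
Fraction lost = 1 − 0.7376 = 0.2624

26.2%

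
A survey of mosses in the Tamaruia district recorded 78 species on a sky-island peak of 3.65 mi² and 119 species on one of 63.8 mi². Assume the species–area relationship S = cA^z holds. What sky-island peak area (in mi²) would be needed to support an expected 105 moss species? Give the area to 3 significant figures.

z = ln(119/78) / ln(63.8/3.65) = 0.4224 / 2.8610 = 0.1476
c = 78 / 3.65^0.1476 = 78 / 1.211 = 64.43
A = (105/64.43)^(1/0.1476) ⇒ ln A = ln(1.63)/0.1476 = 3.3080
A = e^3.3080 ≈ 27.33 mi²

27.3 mi²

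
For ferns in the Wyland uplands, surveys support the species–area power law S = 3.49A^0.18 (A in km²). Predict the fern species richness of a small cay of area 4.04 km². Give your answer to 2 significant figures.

S = 3.49 × 4.04^0.18
ln S = ln 3.49 + 0.18 × ln 4.04 = 1.2499 + 0.18 × 1.3962 = 1.5012
S = e^1.5012 ≈ 4.487

4.5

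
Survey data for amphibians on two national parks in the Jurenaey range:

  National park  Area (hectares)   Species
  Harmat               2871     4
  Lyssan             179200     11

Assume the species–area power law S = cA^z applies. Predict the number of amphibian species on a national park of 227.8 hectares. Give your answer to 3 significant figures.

2.15

z = ln(11/4) / ln(179200/2871) = 1.0116 / 4.1338 = 0.2447
c = 4 / 2871^0.2447 = 4 / 7.018 = 0.57
S₃ = 0.57 × 227.8^0.2447 = 0.57 × 3.775 ≈ 2.152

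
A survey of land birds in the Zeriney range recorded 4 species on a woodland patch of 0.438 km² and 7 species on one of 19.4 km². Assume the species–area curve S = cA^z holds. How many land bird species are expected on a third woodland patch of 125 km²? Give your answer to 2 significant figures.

9.2

z = ln(7/4) / ln(19.4/0.438) = 0.5596 / 3.7908 = 0.1476
c = 4 / 0.438^0.1476 = 4 / 0.8853 = 4.518
S₃ = 4.518 × 125^0.1476 = 4.518 × 2.04 ≈ 9.216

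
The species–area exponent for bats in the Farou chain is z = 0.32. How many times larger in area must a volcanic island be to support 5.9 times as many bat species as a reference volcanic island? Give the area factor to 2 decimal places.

(A₂/A₁)^0.32 = 5.9, so A₂/A₁ = 5.9^(1/0.32) = 5.9^3.125
ln(A₂/A₁) = ln 5.9 / 0.32 = 1.7750 / 0.32 = 5.5467
A₂/A₁ = e^5.5467 ≈ 256.4

256.40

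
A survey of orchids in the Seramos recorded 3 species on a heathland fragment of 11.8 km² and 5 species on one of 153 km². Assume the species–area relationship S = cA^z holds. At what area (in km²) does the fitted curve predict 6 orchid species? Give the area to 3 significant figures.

z = ln(5/3) / ln(153/11.8) = 0.5108 / 2.5623 = 0.1994
c = 3 / 11.8^0.1994 = 3 / 1.636 = 1.834
A = (6/1.834)^(1/0.1994) ⇒ ln A = ln(3.271)/0.1994 = 5.9450
A = e^5.9450 ≈ 381.8 km²

382 km²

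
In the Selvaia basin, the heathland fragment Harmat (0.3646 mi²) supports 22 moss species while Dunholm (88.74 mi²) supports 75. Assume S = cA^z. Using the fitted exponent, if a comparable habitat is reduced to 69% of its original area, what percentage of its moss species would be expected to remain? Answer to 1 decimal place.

92.1%

z = ln(75/22) / ln(88.74/0.3646) = 1.2264 / 5.4947 = 0.2232
S_new/S_old = (A_new/A_old)^z = 0.69^0.2232 = exp(0.2232 × -0.3711) = 0.9205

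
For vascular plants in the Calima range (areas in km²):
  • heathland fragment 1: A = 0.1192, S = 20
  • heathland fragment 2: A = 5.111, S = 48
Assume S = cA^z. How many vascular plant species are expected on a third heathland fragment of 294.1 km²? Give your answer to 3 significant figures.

z = ln(48/20) / ln(5.111/0.1192) = 0.8755 / 3.7583 = 0.2329
c = 20 / 0.1192^0.2329 = 20 / 0.6093 = 32.82
S₃ = 32.82 × 294.1^0.2329 = 32.82 × 3.758 ≈ 123.4

123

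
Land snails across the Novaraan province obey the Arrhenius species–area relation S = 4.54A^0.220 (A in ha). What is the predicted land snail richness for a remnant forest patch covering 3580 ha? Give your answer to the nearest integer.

27

S = 4.54 × 3580^0.22 = 4.54 × 6.051 ≈ 27.47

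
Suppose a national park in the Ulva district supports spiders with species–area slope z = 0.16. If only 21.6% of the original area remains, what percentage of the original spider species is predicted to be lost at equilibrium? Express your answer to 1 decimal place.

S_new/S_old = (A_new/A_old)^z = 0.216^0.16
= exp(0.16 × ln 0.216) = exp(0.16 × -1.5325) = exp(-0.2452) ≈ 0.7826
Fraction lost = 1 − 0.7826 = 0.2174

21.7%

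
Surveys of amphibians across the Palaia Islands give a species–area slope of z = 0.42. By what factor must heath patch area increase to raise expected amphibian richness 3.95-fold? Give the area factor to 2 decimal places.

(A₂/A₁)^0.42 = 3.95, so A₂/A₁ = 3.95^(1/0.42) = 3.95^2.381
ln(A₂/A₁) = ln 3.95 / 0.42 = 1.3737 / 0.42 = 3.2708
A₂/A₁ = e^3.2708 ≈ 26.33

26.33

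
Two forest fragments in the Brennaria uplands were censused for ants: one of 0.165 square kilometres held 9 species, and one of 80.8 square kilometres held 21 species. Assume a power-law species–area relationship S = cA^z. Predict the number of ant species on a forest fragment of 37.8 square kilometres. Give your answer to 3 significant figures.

z = ln(21/9) / ln(80.8/0.165) = 0.8473 / 6.1938 = 0.1368
c = 9 / 0.165^0.1368 = 9 / 0.7815 = 11.52
S₃ = 11.52 × 37.8^0.1368 = 11.52 × 1.644 ≈ 18.93

18.9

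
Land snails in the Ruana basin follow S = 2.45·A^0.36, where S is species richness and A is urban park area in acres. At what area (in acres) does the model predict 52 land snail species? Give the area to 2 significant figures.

52 = 2.45 × A^0.36  ⇒  A^0.36 = 52/2.45 = 21.22
ln A = ln(21.22) / 0.36 = 3.0552 / 0.36 = 8.4865
A = e^8.4865 ≈ 4849 acres

4800 acres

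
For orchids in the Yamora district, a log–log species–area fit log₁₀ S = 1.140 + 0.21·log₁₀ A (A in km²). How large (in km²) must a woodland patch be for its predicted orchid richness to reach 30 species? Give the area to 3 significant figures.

30 = 13.8 × A^0.21  ⇒  A^0.21 = 30/13.8 = 2.173
ln A = ln(2.173) / 0.21 = 0.7763 / 0.21 = 3.6964
A = e^3.6964 ≈ 40.3 km²

40.3 km²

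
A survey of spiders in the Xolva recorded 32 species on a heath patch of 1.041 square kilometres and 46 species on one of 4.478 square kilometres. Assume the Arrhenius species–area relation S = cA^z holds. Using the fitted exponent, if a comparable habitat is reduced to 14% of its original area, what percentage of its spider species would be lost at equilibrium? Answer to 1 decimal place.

38.7%

z = ln(46/32) / ln(4.478/1.041) = 0.3629 / 1.4590 = 0.2487
S_new/S_old = (A_new/A_old)^z = 0.14^0.2487 = exp(0.2487 × -1.9661) = 0.6132
Fraction lost = 1 − 0.6132 = 0.3868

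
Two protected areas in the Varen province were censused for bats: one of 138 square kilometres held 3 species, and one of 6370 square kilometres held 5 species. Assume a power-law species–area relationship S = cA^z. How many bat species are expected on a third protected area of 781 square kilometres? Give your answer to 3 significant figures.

z = ln(5/3) / ln(6370/138) = 0.5108 / 3.8321 = 0.1333
c = 3 / 138^0.1333 = 3 / 1.929 = 1.556
S₃ = 1.556 × 781^0.1333 = 1.556 × 2.43 ≈ 3.78

3.78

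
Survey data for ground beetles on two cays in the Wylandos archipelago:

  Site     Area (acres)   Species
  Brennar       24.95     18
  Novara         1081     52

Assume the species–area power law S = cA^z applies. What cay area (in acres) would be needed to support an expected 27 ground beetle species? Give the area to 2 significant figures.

z = ln(52/18) / ln(1081/24.95) = 1.0609 / 3.7688 = 0.2815
c = 18 / 24.95^0.2815 = 18 / 2.473 = 7.278
A = (27/7.278)^(1/0.2815) ⇒ ln A = ln(3.71)/0.2815 = 4.6573
A = e^4.6573 ≈ 105.4 acres

110 acres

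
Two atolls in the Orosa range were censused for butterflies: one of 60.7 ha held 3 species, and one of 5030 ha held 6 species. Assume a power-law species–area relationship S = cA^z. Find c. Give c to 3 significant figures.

z = ln(S₂/S₁) / ln(A₂/A₁) = ln(6/3) / ln(5030/60.7) = 0.6931 / 4.4172 = 0.1569
c = S₁ / A₁^z = 3 / 60.7^0.1569 = 3 / 1.905 = 1.575

1.58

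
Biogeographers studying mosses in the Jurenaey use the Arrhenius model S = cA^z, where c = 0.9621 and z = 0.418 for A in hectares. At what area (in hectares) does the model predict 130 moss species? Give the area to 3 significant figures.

125000 hectares

130 = 0.9621 × A^0.418  ⇒  A^0.418 = 130/0.9621 = 135.1
ln A = ln(135.1) / 0.418 = 4.9062 / 0.418 = 11.7373
A = e^11.7373 ≈ 125148 hectares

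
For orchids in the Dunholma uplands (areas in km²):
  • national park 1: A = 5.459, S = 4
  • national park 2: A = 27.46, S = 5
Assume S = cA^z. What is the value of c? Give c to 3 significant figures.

z = ln(S₂/S₁) / ln(A₂/A₁) = ln(5/4) / ln(27.46/5.459) = 0.2231 / 1.6155 = 0.1381
c = S₁ / A₁^z = 4 / 5.459^0.1381 = 4 / 1.264 = 3.164

3.16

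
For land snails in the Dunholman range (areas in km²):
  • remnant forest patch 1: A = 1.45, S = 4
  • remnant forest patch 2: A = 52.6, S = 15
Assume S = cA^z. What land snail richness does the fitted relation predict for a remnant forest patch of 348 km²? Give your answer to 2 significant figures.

30

z = ln(15/4) / ln(52.6/1.45) = 1.3218 / 3.5912 = 0.3681
c = 4 / 1.45^0.3681 = 4 / 1.147 = 3.489
S₃ = 3.489 × 348^0.3681 = 3.489 × 8.619 ≈ 30.07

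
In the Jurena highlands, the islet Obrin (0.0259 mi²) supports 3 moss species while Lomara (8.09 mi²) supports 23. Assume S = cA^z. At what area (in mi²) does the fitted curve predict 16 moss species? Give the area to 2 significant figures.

2.9 mi²

z = ln(23/3) / ln(8.09/0.0259) = 2.0369 / 5.7441 = 0.3546
c = 3 / 0.0259^0.3546 = 3 / 0.2737 = 10.96
A = (16/10.96)^(1/0.3546) ⇒ ln A = ln(1.46)/0.3546 = 1.0672
A = e^1.0672 ≈ 2.907 mi²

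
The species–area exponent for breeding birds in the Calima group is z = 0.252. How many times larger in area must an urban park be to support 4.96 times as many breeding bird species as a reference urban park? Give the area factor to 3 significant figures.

575

(A₂/A₁)^0.252 = 4.96, so A₂/A₁ = 4.96^(1/0.252) = 4.96^3.968
ln(A₂/A₁) = ln 4.96 / 0.252 = 1.6014 / 0.252 = 6.3548
A₂/A₁ = e^6.3548 ≈ 575.2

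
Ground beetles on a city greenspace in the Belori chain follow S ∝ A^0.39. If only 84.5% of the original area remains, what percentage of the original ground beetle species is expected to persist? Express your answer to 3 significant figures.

S_new/S_old = (A_new/A_old)^z = 0.845^0.39
= exp(0.39 × ln 0.845) = exp(0.39 × -0.1684) = exp(-0.0657) ≈ 0.9364

93.6%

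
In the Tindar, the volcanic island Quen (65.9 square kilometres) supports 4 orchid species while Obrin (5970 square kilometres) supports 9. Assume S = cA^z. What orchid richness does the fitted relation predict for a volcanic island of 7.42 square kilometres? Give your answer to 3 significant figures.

z = ln(9/4) / ln(5970/65.9) = 0.8109 / 4.5064 = 0.1800
c = 4 / 65.9^0.1800 = 4 / 2.125 = 1.883
S₃ = 1.883 × 7.42^0.1800 = 1.883 × 1.434 ≈ 2.7

2.70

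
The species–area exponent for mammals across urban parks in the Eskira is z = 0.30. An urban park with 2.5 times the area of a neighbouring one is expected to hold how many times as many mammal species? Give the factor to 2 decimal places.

S₂/S₁ = (A₂/A₁)^z = 2.5^0.3
ln(S₂/S₁) = 0.3 × ln 2.5 = 0.3 × 0.9163 = 0.2749
S₂/S₁ = e^0.2749 ≈ 1.316

1.32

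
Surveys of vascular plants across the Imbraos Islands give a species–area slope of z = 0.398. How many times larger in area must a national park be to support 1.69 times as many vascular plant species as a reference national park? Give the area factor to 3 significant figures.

3.74

(A₂/A₁)^0.398 = 1.69, so A₂/A₁ = 1.69^(1/0.398) = 1.69^2.513
ln(A₂/A₁) = ln 1.69 / 0.398 = 0.5247 / 0.398 = 1.3184
A₂/A₁ = e^1.3184 ≈ 3.737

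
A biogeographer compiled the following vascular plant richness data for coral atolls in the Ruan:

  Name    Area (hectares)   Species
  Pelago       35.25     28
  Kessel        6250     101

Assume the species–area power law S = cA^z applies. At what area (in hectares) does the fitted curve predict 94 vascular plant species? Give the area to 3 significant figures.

z = ln(101/28) / ln(6250/35.25) = 1.2829 / 5.1779 = 0.2478
c = 28 / 35.25^0.2478 = 28 / 2.417 = 11.58
A = (94/11.58)^(1/0.2478) ⇒ ln A = ln(8.115)/0.2478 = 8.4504
A = e^8.4504 ≈ 4677 hectares

4680 hectares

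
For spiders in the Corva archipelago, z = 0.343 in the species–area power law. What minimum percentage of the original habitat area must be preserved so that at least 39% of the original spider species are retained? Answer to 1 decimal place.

6.4%

Need (A_new/A_old)^0.343 = 0.39, so A_new/A_old = 0.39^(1/0.343) = 0.39^2.915
ln(A_new/A_old) = ln 0.39 / 0.343 = -0.9416 / 0.343 = -2.7452
A_new/A_old = e^-2.7452 ≈ 0.06423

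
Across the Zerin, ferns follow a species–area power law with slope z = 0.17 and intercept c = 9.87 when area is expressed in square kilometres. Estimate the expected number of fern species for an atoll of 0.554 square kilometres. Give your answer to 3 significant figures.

8.93

S = 9.87 × 0.554^0.17
ln S = ln 9.87 + 0.17 × ln 0.554 = 2.2895 + 0.17 × -0.5906 = 2.1891
S = e^2.1891 ≈ 8.927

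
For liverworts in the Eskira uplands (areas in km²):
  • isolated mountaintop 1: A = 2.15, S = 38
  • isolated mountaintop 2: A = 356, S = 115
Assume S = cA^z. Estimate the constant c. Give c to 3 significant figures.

z = ln(S₂/S₁) / ln(A₂/A₁) = ln(115/38) / ln(356/2.15) = 1.1073 / 5.1095 = 0.2167
c = S₁ / A₁^z = 38 / 2.15^0.2167 = 38 / 1.18 = 32.19

32.2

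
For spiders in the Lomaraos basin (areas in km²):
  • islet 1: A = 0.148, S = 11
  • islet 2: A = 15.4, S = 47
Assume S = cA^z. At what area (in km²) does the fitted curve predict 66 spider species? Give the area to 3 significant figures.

45.6 km²

z = ln(47/11) / ln(15.4/0.148) = 1.4523 / 4.6449 = 0.3127
c = 11 / 0.148^0.3127 = 11 / 0.5503 = 19.99
A = (66/19.99)^(1/0.3127) ⇒ ln A = ln(3.302)/0.3127 = 3.8203
A = e^3.8203 ≈ 45.62 km²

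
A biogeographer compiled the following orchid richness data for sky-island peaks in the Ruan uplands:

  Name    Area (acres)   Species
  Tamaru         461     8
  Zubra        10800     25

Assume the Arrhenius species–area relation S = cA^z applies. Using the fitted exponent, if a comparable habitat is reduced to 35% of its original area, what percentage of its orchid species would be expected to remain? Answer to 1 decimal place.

68.4%

z = ln(25/8) / ln(10800/461) = 1.1394 / 3.1539 = 0.3613
S_new/S_old = (A_new/A_old)^z = 0.35^0.3613 = exp(0.3613 × -1.0498) = 0.6844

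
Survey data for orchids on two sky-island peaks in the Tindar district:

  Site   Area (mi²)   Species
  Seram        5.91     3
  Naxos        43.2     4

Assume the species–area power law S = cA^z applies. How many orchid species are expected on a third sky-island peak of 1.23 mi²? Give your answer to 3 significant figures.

2.39

z = ln(4/3) / ln(43.2/5.91) = 0.2877 / 1.9892 = 0.1446
c = 3 / 5.91^0.1446 = 3 / 1.293 = 2.32
S₃ = 2.32 × 1.23^0.1446 = 2.32 × 1.03 ≈ 2.391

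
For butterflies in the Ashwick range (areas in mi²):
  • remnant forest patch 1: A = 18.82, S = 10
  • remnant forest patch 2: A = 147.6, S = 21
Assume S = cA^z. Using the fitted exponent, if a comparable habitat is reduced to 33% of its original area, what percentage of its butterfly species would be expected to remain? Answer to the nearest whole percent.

z = ln(21/10) / ln(147.6/18.82) = 0.7419 / 2.0596 = 0.3602
S_new/S_old = (A_new/A_old)^z = 0.33^0.3602 = exp(0.3602 × -1.1087) = 0.6707

67%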